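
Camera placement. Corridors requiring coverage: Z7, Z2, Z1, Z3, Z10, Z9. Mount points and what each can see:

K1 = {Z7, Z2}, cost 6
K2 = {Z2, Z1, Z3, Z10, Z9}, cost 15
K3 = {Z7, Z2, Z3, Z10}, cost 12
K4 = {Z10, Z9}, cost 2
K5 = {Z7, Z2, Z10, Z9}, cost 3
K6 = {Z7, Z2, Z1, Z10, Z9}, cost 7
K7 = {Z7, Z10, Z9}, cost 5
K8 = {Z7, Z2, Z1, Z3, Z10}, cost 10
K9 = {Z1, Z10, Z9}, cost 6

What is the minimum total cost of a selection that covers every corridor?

K4, K8 cover every corridor at cost 2 + 10 = 12.
Any cover uses at least 2 camera mounts; among all covering selections none totals below 12.
Greedy by coverage-per-cost would pick K5, K8 for 13 — worse than the optimum 12.

12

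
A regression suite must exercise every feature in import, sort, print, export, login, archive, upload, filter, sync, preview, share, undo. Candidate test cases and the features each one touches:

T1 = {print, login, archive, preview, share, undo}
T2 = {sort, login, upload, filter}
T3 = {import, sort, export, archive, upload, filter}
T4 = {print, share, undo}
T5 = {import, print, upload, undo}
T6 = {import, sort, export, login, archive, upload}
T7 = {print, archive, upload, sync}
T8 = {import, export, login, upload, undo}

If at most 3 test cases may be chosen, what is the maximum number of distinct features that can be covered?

Choosing T1, T3, T7 covers {import, sort, print, export, login, archive, upload, filter, sync, preview, share, undo} — 12 features.
That is all 12 features.

12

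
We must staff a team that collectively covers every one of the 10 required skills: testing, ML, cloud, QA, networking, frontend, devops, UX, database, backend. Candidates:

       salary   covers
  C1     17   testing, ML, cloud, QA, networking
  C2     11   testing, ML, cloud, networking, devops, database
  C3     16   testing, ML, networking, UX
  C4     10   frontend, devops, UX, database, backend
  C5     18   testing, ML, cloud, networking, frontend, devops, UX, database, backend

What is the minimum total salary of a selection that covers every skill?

27

C1, C4 cover every skill at salary 17 + 10 = 27.
Any cover uses at least 2 candidates; among all covering selections none totals below 27.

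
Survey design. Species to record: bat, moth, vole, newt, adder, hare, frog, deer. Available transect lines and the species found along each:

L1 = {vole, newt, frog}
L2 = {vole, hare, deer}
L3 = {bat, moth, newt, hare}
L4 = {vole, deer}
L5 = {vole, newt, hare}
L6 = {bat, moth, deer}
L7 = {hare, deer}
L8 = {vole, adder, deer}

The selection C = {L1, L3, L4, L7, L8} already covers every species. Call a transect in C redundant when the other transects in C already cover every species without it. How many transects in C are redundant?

Drop L1: frog uncovered — not redundant.
Drop L3: bat, moth uncovered — not redundant.
Drop L4: the rest still cover every species — redundant.
Drop L7: the rest still cover every species — redundant.
Drop L8: adder uncovered — not redundant.
2 redundant: L4, L7.

2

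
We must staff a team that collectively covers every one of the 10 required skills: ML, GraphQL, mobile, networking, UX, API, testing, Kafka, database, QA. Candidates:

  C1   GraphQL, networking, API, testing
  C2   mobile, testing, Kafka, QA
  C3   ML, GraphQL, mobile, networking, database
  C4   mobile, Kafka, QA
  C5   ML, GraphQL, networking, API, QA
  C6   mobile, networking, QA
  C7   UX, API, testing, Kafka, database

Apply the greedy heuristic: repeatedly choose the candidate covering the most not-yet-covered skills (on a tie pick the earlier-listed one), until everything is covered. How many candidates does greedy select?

3

Pick 1: C3 covers 5 new skills (ML, GraphQL, mobile, networking, database).
Pick 2: C7 covers 4 new skills (UX, API, testing, Kafka).
Pick 3: C2 covers 1 new skills (QA).
Greedy uses 3 candidates.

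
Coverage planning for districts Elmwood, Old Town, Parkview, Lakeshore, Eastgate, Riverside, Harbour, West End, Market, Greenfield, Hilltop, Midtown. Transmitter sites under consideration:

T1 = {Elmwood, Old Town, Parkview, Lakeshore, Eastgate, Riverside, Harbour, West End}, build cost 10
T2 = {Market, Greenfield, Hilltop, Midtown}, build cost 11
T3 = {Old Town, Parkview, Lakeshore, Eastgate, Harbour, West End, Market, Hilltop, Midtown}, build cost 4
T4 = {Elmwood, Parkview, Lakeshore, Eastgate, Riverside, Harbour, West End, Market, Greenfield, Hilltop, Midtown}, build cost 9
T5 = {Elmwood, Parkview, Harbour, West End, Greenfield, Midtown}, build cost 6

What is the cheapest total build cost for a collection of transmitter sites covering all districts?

13

T3, T4 cover every district at build cost 4 + 9 = 13.
Any cover uses at least 2 transmitter sites; among all covering selections none totals below 13.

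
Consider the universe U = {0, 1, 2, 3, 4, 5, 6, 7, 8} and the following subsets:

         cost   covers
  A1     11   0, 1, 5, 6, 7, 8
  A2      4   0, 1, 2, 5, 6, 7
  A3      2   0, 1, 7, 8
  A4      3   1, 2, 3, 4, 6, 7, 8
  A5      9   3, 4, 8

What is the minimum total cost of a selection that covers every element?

7

A2, A4 cover every element at cost 4 + 3 = 7.
Any cover uses at least 2 sets; among all covering selections none totals below 7.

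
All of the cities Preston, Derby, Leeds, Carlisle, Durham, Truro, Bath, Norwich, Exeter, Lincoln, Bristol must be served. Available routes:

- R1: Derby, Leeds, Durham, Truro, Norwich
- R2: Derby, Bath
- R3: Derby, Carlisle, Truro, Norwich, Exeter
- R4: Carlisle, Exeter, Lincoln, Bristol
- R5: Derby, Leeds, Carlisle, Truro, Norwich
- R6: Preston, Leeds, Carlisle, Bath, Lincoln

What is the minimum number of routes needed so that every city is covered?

R1, R4, R6 together cover {Preston, Derby, Leeds, Carlisle, Durham, Truro, Bath, Norwich, Exeter, Lincoln, Bristol} — every city.
No 2 of the 6 routes cover everything (all 15 pairs fall short), so 3 is minimum.

3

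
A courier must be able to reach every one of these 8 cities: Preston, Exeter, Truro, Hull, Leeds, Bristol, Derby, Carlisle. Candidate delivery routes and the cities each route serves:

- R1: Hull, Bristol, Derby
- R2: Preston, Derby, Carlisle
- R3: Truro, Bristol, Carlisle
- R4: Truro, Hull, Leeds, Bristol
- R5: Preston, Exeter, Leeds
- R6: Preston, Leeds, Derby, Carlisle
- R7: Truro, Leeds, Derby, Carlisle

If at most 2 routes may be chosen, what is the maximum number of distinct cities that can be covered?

Choosing R2, R4 covers {Preston, Truro, Hull, Leeds, Bristol, Derby, Carlisle} — 7 cities.
No choice of 2 routes does better; here Exeter is left uncovered.

7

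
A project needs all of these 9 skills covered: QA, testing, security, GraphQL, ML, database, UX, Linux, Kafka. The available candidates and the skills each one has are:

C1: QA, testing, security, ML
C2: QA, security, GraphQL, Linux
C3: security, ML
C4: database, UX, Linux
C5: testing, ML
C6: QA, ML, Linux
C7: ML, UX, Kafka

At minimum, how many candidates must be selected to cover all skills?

C1, C2, C4, C7 together cover {QA, testing, security, GraphQL, ML, database, UX, Linux, Kafka} — every skill.
No 3 of the 7 candidates cover everything (all 35 triples fall short), so 4 is minimum.

4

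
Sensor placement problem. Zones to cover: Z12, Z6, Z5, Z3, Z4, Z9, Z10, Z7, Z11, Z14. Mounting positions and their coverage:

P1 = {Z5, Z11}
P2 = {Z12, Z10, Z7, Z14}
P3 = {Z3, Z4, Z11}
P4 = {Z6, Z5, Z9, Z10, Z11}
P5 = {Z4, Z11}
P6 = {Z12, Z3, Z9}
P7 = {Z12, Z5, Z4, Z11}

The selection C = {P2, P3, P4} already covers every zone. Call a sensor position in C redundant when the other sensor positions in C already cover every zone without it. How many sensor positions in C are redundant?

Drop P2: Z12, Z7, Z14 uncovered — not redundant.
Drop P3: Z3, Z4 uncovered — not redundant.
Drop P4: Z6, Z5, Z9 uncovered — not redundant.
None of the sensor positions in C is redundant.

0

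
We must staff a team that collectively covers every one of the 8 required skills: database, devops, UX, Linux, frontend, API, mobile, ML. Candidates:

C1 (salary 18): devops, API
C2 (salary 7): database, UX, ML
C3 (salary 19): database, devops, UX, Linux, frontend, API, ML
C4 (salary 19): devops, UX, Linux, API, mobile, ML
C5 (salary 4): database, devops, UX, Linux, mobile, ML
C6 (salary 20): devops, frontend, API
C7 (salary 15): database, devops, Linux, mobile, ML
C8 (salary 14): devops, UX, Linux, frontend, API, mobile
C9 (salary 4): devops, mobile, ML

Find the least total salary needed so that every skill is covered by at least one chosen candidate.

C5, C8 cover every skill at salary 4 + 14 = 18.
Any cover uses at least 2 candidates; among all covering selections none totals below 18.

18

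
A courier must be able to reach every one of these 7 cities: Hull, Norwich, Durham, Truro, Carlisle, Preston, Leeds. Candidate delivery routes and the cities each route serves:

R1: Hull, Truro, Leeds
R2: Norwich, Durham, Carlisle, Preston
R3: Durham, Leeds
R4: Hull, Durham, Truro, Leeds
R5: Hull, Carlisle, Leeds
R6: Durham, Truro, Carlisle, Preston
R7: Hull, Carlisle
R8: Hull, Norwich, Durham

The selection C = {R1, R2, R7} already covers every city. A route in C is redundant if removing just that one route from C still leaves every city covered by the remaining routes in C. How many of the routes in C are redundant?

Drop R1: Truro, Leeds uncovered — not redundant.
Drop R2: Norwich, Durham, Preston uncovered — not redundant.
Drop R7: the rest still cover every city — redundant.
1 redundant: R7.

1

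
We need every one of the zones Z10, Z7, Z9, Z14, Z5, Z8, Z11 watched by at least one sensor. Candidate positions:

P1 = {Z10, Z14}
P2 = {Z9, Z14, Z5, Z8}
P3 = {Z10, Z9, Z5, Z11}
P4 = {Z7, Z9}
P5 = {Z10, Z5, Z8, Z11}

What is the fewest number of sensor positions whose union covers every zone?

3

P1, P4, P5 together cover {Z10, Z7, Z9, Z14, Z5, Z8, Z11} — every zone.
No 2 of the 5 sensor positions cover everything (all 10 pairs fall short), so 3 is minimum.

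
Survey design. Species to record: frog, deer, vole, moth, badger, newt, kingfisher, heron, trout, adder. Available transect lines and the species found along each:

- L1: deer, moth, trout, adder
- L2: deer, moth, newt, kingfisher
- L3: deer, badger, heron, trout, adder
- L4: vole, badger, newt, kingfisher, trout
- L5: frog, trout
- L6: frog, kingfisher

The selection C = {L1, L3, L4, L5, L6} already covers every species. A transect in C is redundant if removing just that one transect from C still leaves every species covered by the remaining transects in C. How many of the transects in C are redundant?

Drop L1: moth uncovered — not redundant.
Drop L3: heron uncovered — not redundant.
Drop L4: vole, newt uncovered — not redundant.
Drop L5: the rest still cover every species — redundant.
Drop L6: the rest still cover every species — redundant.
2 redundant: L5, L6.

2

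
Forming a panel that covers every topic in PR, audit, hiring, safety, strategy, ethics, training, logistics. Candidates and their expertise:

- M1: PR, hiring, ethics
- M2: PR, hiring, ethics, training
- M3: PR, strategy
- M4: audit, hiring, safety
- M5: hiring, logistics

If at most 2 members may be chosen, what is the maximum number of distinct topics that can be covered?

6

Choosing M2, M4 covers {PR, audit, hiring, safety, ethics, training} — 6 topics.
No choice of 2 members does better; here strategy, logistics are left uncovered.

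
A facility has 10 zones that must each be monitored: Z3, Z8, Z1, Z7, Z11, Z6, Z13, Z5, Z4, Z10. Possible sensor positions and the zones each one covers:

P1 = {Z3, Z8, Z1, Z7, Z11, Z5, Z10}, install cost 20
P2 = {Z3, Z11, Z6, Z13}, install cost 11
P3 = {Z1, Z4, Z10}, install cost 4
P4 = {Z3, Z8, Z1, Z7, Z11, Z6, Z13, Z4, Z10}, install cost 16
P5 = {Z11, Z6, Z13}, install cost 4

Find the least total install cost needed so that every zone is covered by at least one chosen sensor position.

28

P1, P3, P5 cover every zone at install cost 20 + 4 + 4 = 28.
Any cover uses at least 2 sensor positions; among all covering selections none totals below 28.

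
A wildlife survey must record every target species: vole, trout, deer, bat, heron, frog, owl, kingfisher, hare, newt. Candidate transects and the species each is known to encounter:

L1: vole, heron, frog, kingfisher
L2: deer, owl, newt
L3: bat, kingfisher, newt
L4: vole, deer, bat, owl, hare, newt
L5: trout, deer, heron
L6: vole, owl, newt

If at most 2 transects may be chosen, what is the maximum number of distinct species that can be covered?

9

Choosing L1, L4 covers {vole, deer, bat, heron, frog, owl, kingfisher, hare, newt} — 9 species.
No choice of 2 transects does better; here trout is left uncovered.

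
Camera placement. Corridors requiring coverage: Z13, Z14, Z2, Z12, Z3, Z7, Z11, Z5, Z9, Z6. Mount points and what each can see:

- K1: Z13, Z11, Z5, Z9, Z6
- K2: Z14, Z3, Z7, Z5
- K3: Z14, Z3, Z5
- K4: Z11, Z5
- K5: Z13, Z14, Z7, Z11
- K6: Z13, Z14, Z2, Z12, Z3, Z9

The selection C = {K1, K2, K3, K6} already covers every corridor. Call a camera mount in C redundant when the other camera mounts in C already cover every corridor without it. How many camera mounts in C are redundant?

Drop K1: Z11, Z6 uncovered — not redundant.
Drop K2: Z7 uncovered — not redundant.
Drop K3: the rest still cover every corridor — redundant.
Drop K6: Z2, Z12 uncovered — not redundant.
1 redundant: K3.

1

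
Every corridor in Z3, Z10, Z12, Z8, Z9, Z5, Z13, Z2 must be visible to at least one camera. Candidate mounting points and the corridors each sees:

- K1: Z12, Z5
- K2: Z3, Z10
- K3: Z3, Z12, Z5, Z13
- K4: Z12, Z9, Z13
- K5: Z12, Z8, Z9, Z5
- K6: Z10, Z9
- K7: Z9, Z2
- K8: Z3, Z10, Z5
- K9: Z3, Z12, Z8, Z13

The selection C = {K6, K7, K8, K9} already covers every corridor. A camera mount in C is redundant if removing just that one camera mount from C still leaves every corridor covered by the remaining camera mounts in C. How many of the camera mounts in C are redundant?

1

Drop K6: the rest still cover every corridor — redundant.
Drop K7: Z2 uncovered — not redundant.
Drop K8: Z5 uncovered — not redundant.
Drop K9: Z12, Z8, Z13 uncovered — not redundant.
1 redundant: K6.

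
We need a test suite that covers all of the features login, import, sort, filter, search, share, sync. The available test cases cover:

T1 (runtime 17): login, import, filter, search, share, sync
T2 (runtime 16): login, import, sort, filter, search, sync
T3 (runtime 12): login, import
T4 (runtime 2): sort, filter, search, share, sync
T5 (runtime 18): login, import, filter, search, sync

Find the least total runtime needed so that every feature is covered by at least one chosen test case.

T3, T4 cover every feature at runtime 12 + 2 = 14.
Any cover uses at least 2 test cases; among all covering selections none totals below 14.

14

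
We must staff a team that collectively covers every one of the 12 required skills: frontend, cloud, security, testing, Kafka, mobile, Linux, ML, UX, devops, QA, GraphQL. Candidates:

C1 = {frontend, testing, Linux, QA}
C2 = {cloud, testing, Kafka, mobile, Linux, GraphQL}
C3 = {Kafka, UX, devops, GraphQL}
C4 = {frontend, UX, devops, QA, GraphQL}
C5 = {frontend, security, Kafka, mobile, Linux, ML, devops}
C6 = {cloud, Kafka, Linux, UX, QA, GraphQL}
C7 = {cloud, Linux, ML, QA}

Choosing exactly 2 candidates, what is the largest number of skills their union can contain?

11

Choosing C5, C6 covers {frontend, cloud, security, Kafka, mobile, Linux, ML, UX, devops, QA, GraphQL} — 11 skills.
No choice of 2 candidates does better; here testing is left uncovered.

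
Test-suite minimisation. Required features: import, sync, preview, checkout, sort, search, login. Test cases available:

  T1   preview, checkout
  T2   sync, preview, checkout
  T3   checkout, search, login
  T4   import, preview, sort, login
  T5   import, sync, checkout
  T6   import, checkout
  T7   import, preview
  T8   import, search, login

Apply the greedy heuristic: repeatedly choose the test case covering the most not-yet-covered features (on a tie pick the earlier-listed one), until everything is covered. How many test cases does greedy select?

Pick 1: T4 covers 4 new features (import, preview, sort, login).
Pick 2: T2 covers 2 new features (sync, checkout).
Pick 3: T3 covers 1 new features (search).
Greedy uses 3 test cases.

3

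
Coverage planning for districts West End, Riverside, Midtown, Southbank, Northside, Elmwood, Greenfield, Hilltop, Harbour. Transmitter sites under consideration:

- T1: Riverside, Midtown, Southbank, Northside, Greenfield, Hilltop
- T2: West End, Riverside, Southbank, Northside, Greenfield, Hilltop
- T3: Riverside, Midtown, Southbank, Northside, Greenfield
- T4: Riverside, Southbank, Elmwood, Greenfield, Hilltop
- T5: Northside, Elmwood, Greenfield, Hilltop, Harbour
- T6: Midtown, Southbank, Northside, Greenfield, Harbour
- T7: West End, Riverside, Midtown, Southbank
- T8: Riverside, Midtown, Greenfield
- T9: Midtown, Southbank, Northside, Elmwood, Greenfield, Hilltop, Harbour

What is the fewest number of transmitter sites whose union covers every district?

T2, T9 together cover {West End, Riverside, Midtown, Southbank, Northside, Elmwood, Greenfield, Hilltop, Harbour} — every district.
No single transmitter site contains all 9 districts, so 2 is optimal.

2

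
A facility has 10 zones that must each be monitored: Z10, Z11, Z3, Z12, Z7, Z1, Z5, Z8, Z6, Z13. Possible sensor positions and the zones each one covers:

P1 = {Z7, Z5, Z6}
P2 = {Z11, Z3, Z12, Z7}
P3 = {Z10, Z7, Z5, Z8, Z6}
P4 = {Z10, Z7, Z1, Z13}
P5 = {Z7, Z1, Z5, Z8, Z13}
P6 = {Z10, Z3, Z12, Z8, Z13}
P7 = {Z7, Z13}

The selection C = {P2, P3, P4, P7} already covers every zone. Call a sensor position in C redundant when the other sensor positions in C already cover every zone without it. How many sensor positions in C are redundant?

1

Drop P2: Z11, Z3, Z12 uncovered — not redundant.
Drop P3: Z5, Z8, Z6 uncovered — not redundant.
Drop P4: Z1 uncovered — not redundant.
Drop P7: the rest still cover every zone — redundant.
1 redundant: P7.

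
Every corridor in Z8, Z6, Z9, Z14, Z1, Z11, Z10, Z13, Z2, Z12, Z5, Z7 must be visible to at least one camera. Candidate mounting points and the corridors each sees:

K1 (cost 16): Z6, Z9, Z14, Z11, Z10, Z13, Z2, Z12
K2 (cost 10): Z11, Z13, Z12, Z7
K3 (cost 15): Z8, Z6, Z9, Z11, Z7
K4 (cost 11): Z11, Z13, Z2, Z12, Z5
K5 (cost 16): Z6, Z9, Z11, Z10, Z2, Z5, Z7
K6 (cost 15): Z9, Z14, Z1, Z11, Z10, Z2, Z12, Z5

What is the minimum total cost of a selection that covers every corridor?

40

K2, K3, K6 cover every corridor at cost 10 + 15 + 15 = 40.
Any cover uses at least 3 camera mounts; among all covering selections none totals below 40.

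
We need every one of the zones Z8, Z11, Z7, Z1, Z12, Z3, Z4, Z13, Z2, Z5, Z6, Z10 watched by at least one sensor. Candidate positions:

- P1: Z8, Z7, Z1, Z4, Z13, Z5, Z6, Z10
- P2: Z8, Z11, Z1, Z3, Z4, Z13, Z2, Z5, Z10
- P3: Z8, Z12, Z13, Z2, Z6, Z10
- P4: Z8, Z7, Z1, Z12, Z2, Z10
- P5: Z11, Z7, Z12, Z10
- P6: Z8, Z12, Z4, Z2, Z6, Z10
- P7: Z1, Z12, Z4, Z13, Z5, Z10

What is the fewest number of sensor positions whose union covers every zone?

3

P1, P2, P3 together cover {Z8, Z11, Z7, Z1, Z12, Z3, Z4, Z13, Z2, Z5, Z6, Z10} — every zone.
No 2 of the 7 sensor positions cover everything (all 21 pairs fall short), so 3 is minimum.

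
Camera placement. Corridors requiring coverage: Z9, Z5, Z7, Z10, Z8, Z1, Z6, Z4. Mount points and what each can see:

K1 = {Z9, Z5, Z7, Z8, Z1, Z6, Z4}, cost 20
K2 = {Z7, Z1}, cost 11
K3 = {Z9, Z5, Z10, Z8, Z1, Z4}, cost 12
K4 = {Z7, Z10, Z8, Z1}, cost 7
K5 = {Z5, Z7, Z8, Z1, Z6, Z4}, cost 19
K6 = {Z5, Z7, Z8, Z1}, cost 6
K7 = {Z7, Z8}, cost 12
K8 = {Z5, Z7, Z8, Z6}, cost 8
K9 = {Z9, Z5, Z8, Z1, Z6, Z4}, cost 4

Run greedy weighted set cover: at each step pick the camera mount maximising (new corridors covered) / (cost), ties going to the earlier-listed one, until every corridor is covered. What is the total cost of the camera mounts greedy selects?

11

Pick 1: K9 adds 6 new (Z9, Z5, Z8, Z1, Z6, Z4) at cost 4 (ratio 6/4).
Pick 2: K4 adds 2 new (Z7, Z10) at cost 7 (ratio 2/7).
Greedy total cost: 4 + 7 = 11.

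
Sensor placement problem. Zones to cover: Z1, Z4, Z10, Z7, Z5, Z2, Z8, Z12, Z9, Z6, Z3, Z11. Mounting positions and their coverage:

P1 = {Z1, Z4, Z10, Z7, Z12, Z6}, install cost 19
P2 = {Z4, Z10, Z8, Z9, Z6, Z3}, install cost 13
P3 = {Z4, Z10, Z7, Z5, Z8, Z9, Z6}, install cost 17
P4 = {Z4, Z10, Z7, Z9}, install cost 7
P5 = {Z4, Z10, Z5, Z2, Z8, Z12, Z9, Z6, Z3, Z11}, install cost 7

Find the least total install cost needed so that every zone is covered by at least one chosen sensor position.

P1, P5 cover every zone at install cost 19 + 7 = 26.
Any cover uses at least 2 sensor positions; among all covering selections none totals below 26.
Greedy by coverage-per-install cost would pick P5, P4, P1 for 33 — worse than the optimum 26.

26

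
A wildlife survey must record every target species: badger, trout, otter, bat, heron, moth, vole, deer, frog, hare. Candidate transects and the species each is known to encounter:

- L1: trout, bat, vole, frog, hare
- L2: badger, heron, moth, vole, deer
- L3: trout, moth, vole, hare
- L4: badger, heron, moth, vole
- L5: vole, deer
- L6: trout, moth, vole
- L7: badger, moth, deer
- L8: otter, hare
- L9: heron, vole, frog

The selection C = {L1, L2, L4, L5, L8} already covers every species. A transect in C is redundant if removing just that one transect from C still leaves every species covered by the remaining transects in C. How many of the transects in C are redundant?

3

Drop L1: trout, bat, frog uncovered — not redundant.
Drop L2: the rest still cover every species — redundant.
Drop L4: the rest still cover every species — redundant.
Drop L5: the rest still cover every species — redundant.
Drop L8: otter uncovered — not redundant.
3 redundant: L2, L4, L5.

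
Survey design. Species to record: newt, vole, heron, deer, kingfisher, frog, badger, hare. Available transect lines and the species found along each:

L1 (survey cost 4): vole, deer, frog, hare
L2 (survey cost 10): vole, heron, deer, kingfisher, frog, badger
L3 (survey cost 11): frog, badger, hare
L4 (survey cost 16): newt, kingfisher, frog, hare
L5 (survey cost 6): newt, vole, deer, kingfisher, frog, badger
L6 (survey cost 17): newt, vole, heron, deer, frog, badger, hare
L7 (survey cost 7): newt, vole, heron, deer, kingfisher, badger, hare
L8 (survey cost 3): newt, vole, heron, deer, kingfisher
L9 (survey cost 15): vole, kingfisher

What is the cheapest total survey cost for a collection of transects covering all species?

11

L1, L7 cover every species at survey cost 4 + 7 = 11.
Any cover uses at least 2 transects; among all covering selections none totals below 11.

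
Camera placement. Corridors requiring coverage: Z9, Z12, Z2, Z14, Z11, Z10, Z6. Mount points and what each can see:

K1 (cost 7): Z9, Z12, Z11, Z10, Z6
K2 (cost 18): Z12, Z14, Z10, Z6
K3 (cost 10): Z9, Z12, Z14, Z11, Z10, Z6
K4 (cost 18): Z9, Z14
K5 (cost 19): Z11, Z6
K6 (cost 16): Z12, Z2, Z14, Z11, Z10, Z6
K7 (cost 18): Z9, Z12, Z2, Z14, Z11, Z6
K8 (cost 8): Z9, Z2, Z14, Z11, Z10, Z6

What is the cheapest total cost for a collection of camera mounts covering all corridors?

15

K1, K8 cover every corridor at cost 7 + 8 = 15.
Any cover uses at least 2 camera mounts; among all covering selections none totals below 15.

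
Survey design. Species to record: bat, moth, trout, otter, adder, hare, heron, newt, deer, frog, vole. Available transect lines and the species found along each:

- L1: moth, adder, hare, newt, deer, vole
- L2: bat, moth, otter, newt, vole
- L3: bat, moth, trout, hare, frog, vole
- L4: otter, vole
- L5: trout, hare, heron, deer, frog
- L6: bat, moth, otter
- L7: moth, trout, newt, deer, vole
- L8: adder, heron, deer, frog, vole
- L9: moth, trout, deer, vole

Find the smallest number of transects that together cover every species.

3

L1, L2, L5 together cover {bat, moth, trout, otter, adder, hare, heron, newt, deer, frog, vole} — every species.
No 2 of the 9 transects cover everything (all 36 pairs fall short), so 3 is minimum.
Greedy (largest uncovered first) would take L1, L3, L2, L5 — 4 transects — but 3 suffice.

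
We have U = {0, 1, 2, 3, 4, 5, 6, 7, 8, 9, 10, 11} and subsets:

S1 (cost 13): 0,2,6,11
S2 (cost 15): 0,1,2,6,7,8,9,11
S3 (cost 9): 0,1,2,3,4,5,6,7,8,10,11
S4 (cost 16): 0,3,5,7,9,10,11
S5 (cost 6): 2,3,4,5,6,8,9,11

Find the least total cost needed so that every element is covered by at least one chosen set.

15

S3, S5 cover every element at cost 9 + 6 = 15.
Any cover uses at least 2 sets; among all covering selections none totals below 15.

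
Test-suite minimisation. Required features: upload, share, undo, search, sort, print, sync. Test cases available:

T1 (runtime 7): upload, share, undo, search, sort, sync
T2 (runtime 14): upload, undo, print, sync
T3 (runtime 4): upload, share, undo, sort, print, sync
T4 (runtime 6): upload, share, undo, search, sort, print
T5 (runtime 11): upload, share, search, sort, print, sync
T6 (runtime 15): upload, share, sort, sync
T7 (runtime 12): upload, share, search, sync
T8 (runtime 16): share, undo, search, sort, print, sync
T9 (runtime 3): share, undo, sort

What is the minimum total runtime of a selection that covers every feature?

T3, T4 cover every feature at runtime 4 + 6 = 10.
Any cover uses at least 2 test cases; among all covering selections none totals below 10.

10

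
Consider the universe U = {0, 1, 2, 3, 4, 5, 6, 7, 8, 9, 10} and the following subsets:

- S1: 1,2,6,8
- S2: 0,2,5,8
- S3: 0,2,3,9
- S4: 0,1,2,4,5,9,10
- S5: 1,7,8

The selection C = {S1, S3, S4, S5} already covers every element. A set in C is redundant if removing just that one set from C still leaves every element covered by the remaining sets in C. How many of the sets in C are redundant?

Drop S1: 6 uncovered — not redundant.
Drop S3: 3 uncovered — not redundant.
Drop S4: 4, 5, 10 uncovered — not redundant.
Drop S5: 7 uncovered — not redundant.
None of the sets in C is redundant.

0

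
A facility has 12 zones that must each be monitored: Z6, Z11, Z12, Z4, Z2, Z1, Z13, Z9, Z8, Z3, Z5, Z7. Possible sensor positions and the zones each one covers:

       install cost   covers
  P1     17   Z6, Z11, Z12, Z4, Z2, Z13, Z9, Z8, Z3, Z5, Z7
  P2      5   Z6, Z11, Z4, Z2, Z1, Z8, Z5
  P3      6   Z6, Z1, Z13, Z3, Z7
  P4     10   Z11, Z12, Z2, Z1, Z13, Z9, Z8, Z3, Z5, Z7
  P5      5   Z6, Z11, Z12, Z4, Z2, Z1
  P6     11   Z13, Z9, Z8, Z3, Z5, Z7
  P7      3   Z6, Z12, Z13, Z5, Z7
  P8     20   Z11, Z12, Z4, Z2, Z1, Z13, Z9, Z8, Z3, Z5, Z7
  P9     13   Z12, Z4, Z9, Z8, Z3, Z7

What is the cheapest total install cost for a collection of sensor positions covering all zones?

15

P2, P4 cover every zone at install cost 5 + 10 = 15.
Any cover uses at least 2 sensor positions; among all covering selections none totals below 15.
Greedy by coverage-per-install cost would pick P7, P2, P4 for 18 — worse than the optimum 15.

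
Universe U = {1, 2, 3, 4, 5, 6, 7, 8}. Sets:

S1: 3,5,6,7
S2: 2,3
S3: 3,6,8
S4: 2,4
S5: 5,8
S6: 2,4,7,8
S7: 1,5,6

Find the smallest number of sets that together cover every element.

S1, S6, S7 together cover {1, 2, 3, 4, 5, 6, 7, 8} — every element.
No 2 of the 7 sets cover everything (all 21 pairs fall short), so 3 is minimum.

3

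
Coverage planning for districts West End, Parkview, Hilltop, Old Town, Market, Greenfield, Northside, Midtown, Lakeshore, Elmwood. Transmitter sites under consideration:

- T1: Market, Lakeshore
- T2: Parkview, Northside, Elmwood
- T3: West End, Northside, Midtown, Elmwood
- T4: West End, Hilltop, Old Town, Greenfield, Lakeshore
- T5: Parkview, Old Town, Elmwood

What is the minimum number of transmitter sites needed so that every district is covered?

T1, T2, T3, T4 together cover {West End, Parkview, Hilltop, Old Town, Market, Greenfield, Northside, Midtown, Lakeshore, Elmwood} — every district.
No 3 of the 5 transmitter sites cover everything (all 10 triples fall short), so 4 is minimum.

4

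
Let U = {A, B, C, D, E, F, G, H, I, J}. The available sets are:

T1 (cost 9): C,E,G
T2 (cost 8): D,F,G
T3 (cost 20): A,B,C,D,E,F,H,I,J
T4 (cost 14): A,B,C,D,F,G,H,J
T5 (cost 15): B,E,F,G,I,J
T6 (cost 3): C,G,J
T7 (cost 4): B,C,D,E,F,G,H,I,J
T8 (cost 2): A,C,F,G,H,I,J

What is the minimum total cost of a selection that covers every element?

6

T7, T8 cover every element at cost 4 + 2 = 6.
Any cover uses at least 2 sets; among all covering selections none totals below 6.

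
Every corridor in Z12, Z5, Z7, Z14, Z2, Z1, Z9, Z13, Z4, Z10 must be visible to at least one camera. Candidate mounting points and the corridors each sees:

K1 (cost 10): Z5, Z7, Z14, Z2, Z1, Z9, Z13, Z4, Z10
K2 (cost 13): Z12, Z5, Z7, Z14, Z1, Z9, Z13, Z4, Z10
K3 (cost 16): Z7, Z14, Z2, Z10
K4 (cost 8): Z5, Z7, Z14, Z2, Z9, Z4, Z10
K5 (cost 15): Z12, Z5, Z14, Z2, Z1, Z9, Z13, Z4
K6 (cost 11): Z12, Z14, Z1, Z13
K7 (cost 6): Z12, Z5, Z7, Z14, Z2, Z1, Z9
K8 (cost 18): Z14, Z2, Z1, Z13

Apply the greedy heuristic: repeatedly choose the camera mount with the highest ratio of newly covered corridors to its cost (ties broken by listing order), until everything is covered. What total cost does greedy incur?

Pick 1: K7 adds 7 new (Z12, Z5, Z7, Z14, Z2, Z1, Z9) at cost 6 (ratio 7/6).
Pick 2: K1 adds 3 new (Z13, Z4, Z10) at cost 10 (ratio 3/10).
Greedy total cost: 6 + 10 = 16.

16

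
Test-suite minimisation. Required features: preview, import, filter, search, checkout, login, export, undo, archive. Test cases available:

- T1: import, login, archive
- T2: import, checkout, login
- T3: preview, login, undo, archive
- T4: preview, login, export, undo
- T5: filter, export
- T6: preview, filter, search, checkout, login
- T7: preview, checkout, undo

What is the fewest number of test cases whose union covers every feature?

3

T1, T4, T6 together cover {preview, import, filter, search, checkout, login, export, undo, archive} — every feature.
No 2 of the 7 test cases cover everything (all 21 pairs fall short), so 3 is minimum.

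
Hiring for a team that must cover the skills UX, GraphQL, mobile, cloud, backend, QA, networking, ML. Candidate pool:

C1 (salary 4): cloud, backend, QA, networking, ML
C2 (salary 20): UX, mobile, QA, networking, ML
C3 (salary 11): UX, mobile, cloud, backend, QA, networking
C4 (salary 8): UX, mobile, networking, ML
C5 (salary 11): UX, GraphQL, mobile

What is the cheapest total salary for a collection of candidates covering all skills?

15

C1, C5 cover every skill at salary 4 + 11 = 15.
Any cover uses at least 2 candidates; among all covering selections none totals below 15.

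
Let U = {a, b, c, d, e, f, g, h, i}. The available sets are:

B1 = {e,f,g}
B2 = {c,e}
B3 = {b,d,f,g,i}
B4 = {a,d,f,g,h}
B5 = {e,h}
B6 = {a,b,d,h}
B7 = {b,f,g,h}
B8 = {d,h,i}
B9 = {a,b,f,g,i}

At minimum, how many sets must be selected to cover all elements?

3

B2, B3, B4 together cover {a, b, c, d, e, f, g, h, i} — every element.
No 2 of the 9 sets cover everything (all 36 pairs fall short), so 3 is minimum.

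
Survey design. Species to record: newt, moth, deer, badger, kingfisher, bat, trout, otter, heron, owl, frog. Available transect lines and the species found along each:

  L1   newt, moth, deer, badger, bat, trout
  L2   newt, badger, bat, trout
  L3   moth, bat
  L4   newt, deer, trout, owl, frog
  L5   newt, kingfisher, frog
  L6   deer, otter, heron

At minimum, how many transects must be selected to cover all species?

L1, L4, L5, L6 together cover {newt, moth, deer, badger, kingfisher, bat, trout, otter, heron, owl, frog} — every species.
No 3 of the 6 transects cover everything (all 20 triples fall short), so 4 is minimum.

4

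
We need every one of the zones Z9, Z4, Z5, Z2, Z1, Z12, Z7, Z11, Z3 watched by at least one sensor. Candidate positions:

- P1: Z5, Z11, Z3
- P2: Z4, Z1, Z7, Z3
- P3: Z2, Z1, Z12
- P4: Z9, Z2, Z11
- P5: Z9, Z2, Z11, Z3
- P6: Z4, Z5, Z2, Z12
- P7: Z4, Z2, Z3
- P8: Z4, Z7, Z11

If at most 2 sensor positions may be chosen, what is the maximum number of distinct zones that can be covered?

7

Choosing P2, P4 covers {Z9, Z4, Z2, Z1, Z7, Z11, Z3} — 7 zones.
No choice of 2 sensor positions does better; here Z5, Z12 are left uncovered.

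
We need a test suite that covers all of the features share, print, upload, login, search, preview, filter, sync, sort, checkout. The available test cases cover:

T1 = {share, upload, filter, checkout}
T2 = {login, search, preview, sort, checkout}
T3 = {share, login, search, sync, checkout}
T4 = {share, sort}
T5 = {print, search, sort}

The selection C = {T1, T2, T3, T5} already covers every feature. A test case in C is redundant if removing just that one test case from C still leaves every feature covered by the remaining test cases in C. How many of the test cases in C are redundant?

Drop T1: upload, filter uncovered — not redundant.
Drop T2: preview uncovered — not redundant.
Drop T3: sync uncovered — not redundant.
Drop T5: print uncovered — not redundant.
None of the test cases in C is redundant.

0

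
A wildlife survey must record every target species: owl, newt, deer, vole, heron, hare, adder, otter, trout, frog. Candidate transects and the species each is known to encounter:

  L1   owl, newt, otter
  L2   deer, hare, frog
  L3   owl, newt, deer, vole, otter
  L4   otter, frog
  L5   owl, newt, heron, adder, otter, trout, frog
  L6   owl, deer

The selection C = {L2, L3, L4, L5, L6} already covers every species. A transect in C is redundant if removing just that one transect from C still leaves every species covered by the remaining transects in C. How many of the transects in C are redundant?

Drop L2: hare uncovered — not redundant.
Drop L3: vole uncovered — not redundant.
Drop L4: the rest still cover every species — redundant.
Drop L5: heron, adder, trout uncovered — not redundant.
Drop L6: the rest still cover every species — redundant.
2 redundant: L4, L6.

2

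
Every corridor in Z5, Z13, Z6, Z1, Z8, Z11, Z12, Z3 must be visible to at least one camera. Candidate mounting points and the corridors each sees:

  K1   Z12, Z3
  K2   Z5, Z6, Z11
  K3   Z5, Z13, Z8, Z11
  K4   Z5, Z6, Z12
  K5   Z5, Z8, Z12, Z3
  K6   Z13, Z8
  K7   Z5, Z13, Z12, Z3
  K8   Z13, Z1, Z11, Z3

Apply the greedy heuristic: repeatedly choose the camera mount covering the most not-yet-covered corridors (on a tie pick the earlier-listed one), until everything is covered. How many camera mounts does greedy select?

4

Pick 1: K3 covers 4 new corridors (Z5, Z13, Z8, Z11).
Pick 2: K1 covers 2 new corridors (Z12, Z3).
Pick 3: K2 covers 1 new corridors (Z6).
Pick 4: K8 covers 1 new corridors (Z1).
Greedy uses 4 camera mounts. (The true minimum is 3.)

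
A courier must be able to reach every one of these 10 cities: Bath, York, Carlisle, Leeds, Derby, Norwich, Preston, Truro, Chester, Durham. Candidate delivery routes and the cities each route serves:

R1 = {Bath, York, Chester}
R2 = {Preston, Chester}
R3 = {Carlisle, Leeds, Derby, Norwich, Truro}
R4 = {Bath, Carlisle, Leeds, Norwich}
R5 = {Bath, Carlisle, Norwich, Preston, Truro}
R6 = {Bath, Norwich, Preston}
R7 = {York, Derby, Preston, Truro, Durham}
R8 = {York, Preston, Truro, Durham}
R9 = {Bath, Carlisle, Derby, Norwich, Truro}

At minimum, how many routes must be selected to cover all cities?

3

R1, R3, R7 together cover {Bath, York, Carlisle, Leeds, Derby, Norwich, Preston, Truro, Chester, Durham} — every city.
No 2 of the 9 routes cover everything (all 36 pairs fall short), so 3 is minimum.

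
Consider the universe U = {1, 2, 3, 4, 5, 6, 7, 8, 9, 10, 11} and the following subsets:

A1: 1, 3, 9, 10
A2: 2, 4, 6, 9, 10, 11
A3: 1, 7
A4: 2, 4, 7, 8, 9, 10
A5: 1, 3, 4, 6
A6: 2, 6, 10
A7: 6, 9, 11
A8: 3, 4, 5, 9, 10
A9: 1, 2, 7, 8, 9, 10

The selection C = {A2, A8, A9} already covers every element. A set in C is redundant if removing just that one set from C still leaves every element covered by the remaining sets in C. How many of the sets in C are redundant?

Drop A2: 6, 11 uncovered — not redundant.
Drop A8: 3, 5 uncovered — not redundant.
Drop A9: 1, 7, 8 uncovered — not redundant.
None of the sets in C is redundant.

0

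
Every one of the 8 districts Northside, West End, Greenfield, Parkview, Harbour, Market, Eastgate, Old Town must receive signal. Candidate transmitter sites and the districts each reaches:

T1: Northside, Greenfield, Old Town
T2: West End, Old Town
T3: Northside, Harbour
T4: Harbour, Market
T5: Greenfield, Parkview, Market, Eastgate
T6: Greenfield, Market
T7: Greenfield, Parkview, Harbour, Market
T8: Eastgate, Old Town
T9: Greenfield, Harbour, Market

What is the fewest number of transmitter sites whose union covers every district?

T2, T3, T5 together cover {Northside, West End, Greenfield, Parkview, Harbour, Market, Eastgate, Old Town} — every district.
No 2 of the 9 transmitter sites cover everything (all 36 pairs fall short), so 3 is minimum.
Greedy (largest uncovered first) would take T5, T1, T2, T3 — 4 transmitter sites — but 3 suffice.

3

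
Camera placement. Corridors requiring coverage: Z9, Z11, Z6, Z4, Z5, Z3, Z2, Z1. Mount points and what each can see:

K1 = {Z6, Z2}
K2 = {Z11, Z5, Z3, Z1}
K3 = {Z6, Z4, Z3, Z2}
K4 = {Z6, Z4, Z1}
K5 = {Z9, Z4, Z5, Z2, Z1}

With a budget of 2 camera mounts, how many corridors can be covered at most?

7

Choosing K2, K3 covers {Z11, Z6, Z4, Z5, Z3, Z2, Z1} — 7 corridors.
No choice of 2 camera mounts does better; here Z9 is left uncovered.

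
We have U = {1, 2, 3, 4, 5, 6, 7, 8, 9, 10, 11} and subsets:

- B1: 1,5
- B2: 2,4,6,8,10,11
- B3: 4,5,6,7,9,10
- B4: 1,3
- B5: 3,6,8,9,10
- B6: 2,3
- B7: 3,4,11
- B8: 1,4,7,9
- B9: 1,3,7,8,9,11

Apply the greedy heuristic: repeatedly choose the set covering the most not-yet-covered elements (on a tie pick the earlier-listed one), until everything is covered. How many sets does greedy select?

Pick 1: B2 covers 6 new elements (2, 4, 6, 8, 10, 11).
Pick 2: B9 covers 4 new elements (1, 3, 7, 9).
Pick 3: B1 covers 1 new elements (5).
Greedy uses 3 sets.

3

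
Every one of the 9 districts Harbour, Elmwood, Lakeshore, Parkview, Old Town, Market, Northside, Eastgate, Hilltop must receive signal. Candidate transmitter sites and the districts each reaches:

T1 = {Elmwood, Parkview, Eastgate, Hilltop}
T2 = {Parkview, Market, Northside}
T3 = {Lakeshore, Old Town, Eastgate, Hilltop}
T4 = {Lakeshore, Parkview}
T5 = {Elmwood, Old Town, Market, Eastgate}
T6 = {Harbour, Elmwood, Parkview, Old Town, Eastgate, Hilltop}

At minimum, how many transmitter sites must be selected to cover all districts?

3

T2, T3, T6 together cover {Harbour, Elmwood, Lakeshore, Parkview, Old Town, Market, Northside, Eastgate, Hilltop} — every district.
No 2 of the 6 transmitter sites cover everything (all 15 pairs fall short), so 3 is minimum.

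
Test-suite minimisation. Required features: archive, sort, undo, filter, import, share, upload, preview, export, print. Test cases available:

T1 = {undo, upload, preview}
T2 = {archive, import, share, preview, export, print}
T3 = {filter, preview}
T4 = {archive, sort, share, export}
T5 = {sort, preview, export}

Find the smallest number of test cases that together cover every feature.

T1, T2, T3, T4 together cover {archive, sort, undo, filter, import, share, upload, preview, export, print} — every feature.
No 3 of the 5 test cases cover everything (all 10 triples fall short), so 4 is minimum.

4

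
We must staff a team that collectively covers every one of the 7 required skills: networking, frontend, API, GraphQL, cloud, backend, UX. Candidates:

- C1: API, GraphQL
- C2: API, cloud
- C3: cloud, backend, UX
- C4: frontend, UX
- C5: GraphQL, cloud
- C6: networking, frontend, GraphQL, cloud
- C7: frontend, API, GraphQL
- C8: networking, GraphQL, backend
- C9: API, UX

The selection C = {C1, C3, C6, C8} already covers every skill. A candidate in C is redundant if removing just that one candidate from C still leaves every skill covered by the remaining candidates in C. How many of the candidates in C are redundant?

1

Drop C1: API uncovered — not redundant.
Drop C3: UX uncovered — not redundant.
Drop C6: frontend uncovered — not redundant.
Drop C8: the rest still cover every skill — redundant.
1 redundant: C8.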